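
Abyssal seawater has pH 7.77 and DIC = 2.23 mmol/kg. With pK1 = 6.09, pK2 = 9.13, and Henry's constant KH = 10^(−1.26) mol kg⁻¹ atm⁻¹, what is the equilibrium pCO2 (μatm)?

α₀ = 1 / (1 + K1/[H⁺] + K1K2/[H⁺]²) = 1 / (1 + 10^+1.68 + 10^+0.32)
   = 1 / (1 + 47.863 + 2.0893) = 1/50.952 = 0.01963
[CO2*] = α₀ × DIC = 0.01963 × 2.23 = 0.04377 mmol/kg
pCO2 = [CO2*]/KH = 4.377×10^-5 / 5.495×10^-2 = 796 μatm

pCO2 = 796 μatm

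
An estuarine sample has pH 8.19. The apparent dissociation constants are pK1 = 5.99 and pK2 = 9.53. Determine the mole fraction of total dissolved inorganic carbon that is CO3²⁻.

α₂ = 1 / (1 + [H⁺]/K2 + [H⁺]²/(K1K2)) = 1 / (1 + 10^+1.34 + 10^-0.86)
   = 1 / (1 + 21.878 + 0.13804) = 1/23.016 = 0.04345

α₂ = 0.0434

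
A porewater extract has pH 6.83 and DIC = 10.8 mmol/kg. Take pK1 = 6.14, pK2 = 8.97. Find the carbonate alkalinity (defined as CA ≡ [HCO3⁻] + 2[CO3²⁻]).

CA = 9.04 mmol/kg

CA = [HCO3⁻] + 2[CO3²⁻] = (α₁ + 2α₂)·DIC
At pH 6.83: [H⁺]/K1 = 10^-0.69 = 0.20417, K2/[H⁺] = 10^-2.14 = 0.0072444
α₁ = 1/(1 + 0.20417 + 0.0072444) = 1/1.2114 = 0.8255; α₂ = α₁·K2/[H⁺] = 0.005980
α₁ + 2α₂ = 0.8374
CA = 0.8374 × 10.8 = 9.04 mmol/kg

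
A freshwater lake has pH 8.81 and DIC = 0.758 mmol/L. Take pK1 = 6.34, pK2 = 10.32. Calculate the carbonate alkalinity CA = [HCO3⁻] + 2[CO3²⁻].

CA = [HCO3⁻] + 2[CO3²⁻] = (α₁ + 2α₂)·DIC
At pH 8.81: [H⁺]/K1 = 10^-2.47 = 0.0033884, K2/[H⁺] = 10^-1.51 = 0.030903
α₁ = 1/(1 + 0.0033884 + 0.030903) = 1/1.0343 = 0.9668; α₂ = α₁·K2/[H⁺] = 0.02988
α₁ + 2α₂ = 1.0266
CA = 1.0266 × 0.758 = 0.778 mmol/L

CA = 0.778 mmol/L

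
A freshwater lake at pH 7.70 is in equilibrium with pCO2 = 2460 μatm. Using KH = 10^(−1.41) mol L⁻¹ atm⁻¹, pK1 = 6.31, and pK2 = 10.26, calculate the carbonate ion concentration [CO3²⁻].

[CO3²⁻] = 6.47 μmol/L

[CO2*] = KH · pCO2 = 10^(−1.41) × 2460×10^-6 = 9.571×10^-5 mol/L
α₀ = 1/(1 + K1/[H⁺] + K1K2/[H⁺]²) = 1/(1 + 10^+1.39 + 10^-1.17) = 0.03904
DIC = [CO2*]/α₀ = 9.571×10^-5 / 0.03904 = 2.451 mmol/L
[CO3²⁻] = α₂·DIC; α₂ = 0.002639, so [CO3²⁻] = 0.002639 × 2.451 = 0.00647 mmol/L = 6.47 μmol/L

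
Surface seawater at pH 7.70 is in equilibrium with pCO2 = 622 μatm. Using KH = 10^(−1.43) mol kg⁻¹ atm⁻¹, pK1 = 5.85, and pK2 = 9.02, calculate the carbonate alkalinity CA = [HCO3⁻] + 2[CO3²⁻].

CA = 1.79 mmol/kg

[CO2*] = KH · pCO2 = 10^(−1.43) × 622×10^-6 = 2.311×10^-5 mol/kg
α₀ = 1/(1 + K1/[H⁺] + K1K2/[H⁺]²) = 1/(1 + 10^+1.85 + 10^+0.53) = 0.01330
DIC = [CO2*]/α₀ = 2.311×10^-5 / 0.01330 = 1.737 mmol/kg
CA = (α₁ + 2α₂)·DIC = (0.9416 + 2×0.04507) × 1.737 = 1.79 mmol/kg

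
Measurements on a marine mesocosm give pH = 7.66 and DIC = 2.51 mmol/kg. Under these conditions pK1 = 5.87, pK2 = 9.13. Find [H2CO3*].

α₀ = 1 / (1 + K1/[H⁺] + K1K2/[H⁺]²) = 1 / (1 + 10^+1.79 + 10^+0.32)
   = 1 / (1 + 61.660 + 2.0893) = 1/64.749 = 0.01544
[CO2*] = α₀ × DIC = 0.01544 × 2.51 = 0.0388 mmol/kg

[CO2*] = 0.0388 mmol/kg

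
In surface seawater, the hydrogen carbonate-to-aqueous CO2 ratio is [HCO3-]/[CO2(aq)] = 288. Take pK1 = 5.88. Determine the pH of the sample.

From K1 = [H⁺][HCO3-]/[CO2(aq)]:  pH = pK1 + log₁₀([HCO3-]/[CO2(aq)])
log₁₀(288) = +2.459
pH = 5.88 + (+2.459) = 8.34

pH = 8.34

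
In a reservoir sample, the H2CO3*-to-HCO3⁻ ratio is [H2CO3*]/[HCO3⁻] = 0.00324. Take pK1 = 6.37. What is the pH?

pH = 8.86

From K1 = [H⁺][HCO3⁻]/[H2CO3*]:  pH = pK1 − log₁₀([H2CO3*]/[HCO3⁻])
log₁₀(0.00324) = -2.489
pH = 6.37 − (-2.489) = 8.86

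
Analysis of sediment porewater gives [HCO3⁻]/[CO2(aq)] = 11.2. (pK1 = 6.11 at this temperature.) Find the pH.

From K1 = [H⁺][HCO3⁻]/[CO2(aq)]:  pH = pK1 + log₁₀([HCO3⁻]/[CO2(aq)])
log₁₀(11.2) = +1.049
pH = 6.11 + (+1.049) = 7.16

pH = 7.16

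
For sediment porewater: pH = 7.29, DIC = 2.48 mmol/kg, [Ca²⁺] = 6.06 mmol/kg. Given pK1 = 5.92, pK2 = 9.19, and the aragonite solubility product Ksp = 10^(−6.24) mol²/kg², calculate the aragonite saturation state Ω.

α₂ = 1 / (1 + [H⁺]/K2 + [H⁺]²/(K1K2)) = 1 / (1 + 10^+1.90 + 10^+0.53)
   = 1 / (1 + 79.433 + 3.3884) = 1/83.821 = 0.01193
[CO3²⁻] = α₂ × DIC = 0.01193 × 2.48 = 0.02959 mmol/kg
Ksp = 10^(−6.24) = 5.754×10^-7
Ω = [Ca²⁺][CO3²⁻]/Ksp = (6.06×10^-3)(2.959×10^-5) / 5.754×10^-7 = 0.312

Ω = 0.312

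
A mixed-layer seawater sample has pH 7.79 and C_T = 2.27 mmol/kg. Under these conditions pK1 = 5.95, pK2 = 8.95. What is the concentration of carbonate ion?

[CO3²⁻] = 0.145 mmol/kg

α₂ = 1 / (1 + [H⁺]/K2 + [H⁺]²/(K1K2)) = 1 / (1 + 10^+1.16 + 10^-0.68)
   = 1 / (1 + 14.454 + 0.20893) = 1/15.663 = 0.06384
[CO3²⁻] = α₂ × DIC = 0.06384 × 2.27 = 0.145 mmol/kg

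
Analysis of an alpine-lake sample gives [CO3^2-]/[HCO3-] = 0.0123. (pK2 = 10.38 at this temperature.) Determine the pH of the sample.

From K2 = [H⁺][CO3^2-]/[HCO3-]:  pH = pK2 + log₁₀([CO3^2-]/[HCO3-])
log₁₀(0.0123) = -1.910
pH = 10.38 + (-1.910) = 8.47

pH = 8.47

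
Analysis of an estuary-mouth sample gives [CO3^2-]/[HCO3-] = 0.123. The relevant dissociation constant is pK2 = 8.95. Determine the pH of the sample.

From K2 = [H⁺][CO3^2-]/[HCO3-]:  pH = pK2 + log₁₀([CO3^2-]/[HCO3-])
log₁₀(0.123) = -0.910
pH = 8.95 + (-0.910) = 8.04

pH = 8.04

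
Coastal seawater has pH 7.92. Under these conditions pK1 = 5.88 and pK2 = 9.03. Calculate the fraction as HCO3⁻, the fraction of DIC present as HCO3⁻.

α₁ = 0.920

α₁ = 1 / (1 + [H⁺]/K1 + K2/[H⁺]) = 1 / (1 + 10^-2.04 + 10^-1.11)
   = 1 / (1 + 0.0091201 + 0.077625) = 1/1.0867 = 0.9202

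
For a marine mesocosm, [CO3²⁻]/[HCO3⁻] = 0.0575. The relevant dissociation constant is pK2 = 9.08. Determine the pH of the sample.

pH = 7.84

From K2 = [H⁺][CO3²⁻]/[HCO3⁻]:  pH = pK2 + log₁₀([CO3²⁻]/[HCO3⁻])
log₁₀(0.0575) = -1.240
pH = 9.08 + (-1.240) = 7.84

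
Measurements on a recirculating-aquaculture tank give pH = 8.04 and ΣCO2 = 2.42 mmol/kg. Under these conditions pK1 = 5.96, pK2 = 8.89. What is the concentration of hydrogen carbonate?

[HCO3⁻] = 2.11 mmol/kg

α₁ = 1 / (1 + [H⁺]/K1 + K2/[H⁺]) = 1 / (1 + 10^-2.08 + 10^-0.85)
   = 1 / (1 + 0.0083176 + 0.14125) = 1/1.1496 = 0.8699
[HCO3⁻] = α₁ × DIC = 0.8699 × 2.42 = 2.11 mmol/kg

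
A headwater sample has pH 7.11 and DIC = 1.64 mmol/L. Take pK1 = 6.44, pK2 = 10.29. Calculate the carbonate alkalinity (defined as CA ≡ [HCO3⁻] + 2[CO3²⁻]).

CA = [HCO3⁻] + 2[CO3²⁻] = (α₁ + 2α₂)·DIC
At pH 7.11: [H⁺]/K1 = 10^-0.67 = 0.21380, K2/[H⁺] = 10^-3.18 = 0.00066069
α₁ = 1/(1 + 0.21380 + 0.00066069) = 1/1.2145 = 0.8234; α₂ = α₁·K2/[H⁺] = 0.0005440
α₁ + 2α₂ = 0.8245
CA = 0.8245 × 1.64 = 1.35 mmol/L

CA = 1.35 mmol/L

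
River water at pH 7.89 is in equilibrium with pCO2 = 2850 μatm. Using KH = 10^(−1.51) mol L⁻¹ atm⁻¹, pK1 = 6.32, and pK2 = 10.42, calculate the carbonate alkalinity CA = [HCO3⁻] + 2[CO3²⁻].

[CO2*] = KH · pCO2 = 10^(−1.51) × 2850×10^-6 = 8.807×10^-5 mol/L
α₀ = 1/(1 + K1/[H⁺] + K1K2/[H⁺]²) = 1/(1 + 10^+1.57 + 10^-0.96) = 0.02613
DIC = [CO2*]/α₀ = 8.807×10^-5 / 0.02613 = 3.370 mmol/L
CA = (α₁ + 2α₂)·DIC = (0.9710 + 2×0.002866) × 3.370 = 3.29 mmol/L

CA = 3.29 mmol/L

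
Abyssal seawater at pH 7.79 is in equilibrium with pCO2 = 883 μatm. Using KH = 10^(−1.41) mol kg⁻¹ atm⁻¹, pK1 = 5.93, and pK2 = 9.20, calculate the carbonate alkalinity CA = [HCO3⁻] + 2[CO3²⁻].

CA = 2.68 mmol/kg

[CO2*] = KH · pCO2 = 10^(−1.41) × 883×10^-6 = 3.435×10^-5 mol/kg
α₀ = 1/(1 + K1/[H⁺] + K1K2/[H⁺]²) = 1/(1 + 10^+1.86 + 10^+0.45) = 0.01311
DIC = [CO2*]/α₀ = 3.435×10^-5 / 0.01311 = 2.620 mmol/kg
CA = (α₁ + 2α₂)·DIC = (0.9499 + 2×0.03696) × 2.620 = 2.68 mmol/kg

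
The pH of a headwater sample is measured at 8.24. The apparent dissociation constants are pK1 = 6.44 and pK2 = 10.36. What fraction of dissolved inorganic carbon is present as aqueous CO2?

α₀ = 1 / (1 + K1/[H⁺] + K1K2/[H⁺]²) = 1 / (1 + 10^+1.80 + 10^-0.32)
   = 1 / (1 + 63.096 + 0.47863) = 1/64.574 = 0.01549

α₀ = 0.0155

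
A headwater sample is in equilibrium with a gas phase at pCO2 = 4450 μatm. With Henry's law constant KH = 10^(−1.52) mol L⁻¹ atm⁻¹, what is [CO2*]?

[CO2*] = 134 μmol/L

KH = 10^(−1.52) = 3.020×10^-2 mol L⁻¹ atm⁻¹
[CO2*] = KH · pCO2 = 3.020×10^-2 × 4450×10^-6 atm = 1.34×10^-4 mol/L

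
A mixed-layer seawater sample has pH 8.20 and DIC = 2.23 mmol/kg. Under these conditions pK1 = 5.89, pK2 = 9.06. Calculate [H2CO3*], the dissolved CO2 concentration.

α₀ = 1 / (1 + K1/[H⁺] + K1K2/[H⁺]²) = 1 / (1 + 10^+2.31 + 10^+1.45)
   = 1 / (1 + 204.17 + 28.184) = 1/233.36 = 0.004285
[CO2*] = α₀ × DIC = 0.004285 × 2.23 = 0.00956 mmol/kg = 9.56 μmol/kg

[CO2*] = 9.56 μmol/kg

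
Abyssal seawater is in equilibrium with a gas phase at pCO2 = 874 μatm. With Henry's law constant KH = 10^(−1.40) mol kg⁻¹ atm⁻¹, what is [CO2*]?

KH = 10^(−1.40) = 3.981×10^-2 mol kg⁻¹ atm⁻¹
[CO2*] = KH · pCO2 = 3.981×10^-2 × 874×10^-6 atm = 3.48×10^-5 mol/kg

[CO2*] = 34.8 μmol/kg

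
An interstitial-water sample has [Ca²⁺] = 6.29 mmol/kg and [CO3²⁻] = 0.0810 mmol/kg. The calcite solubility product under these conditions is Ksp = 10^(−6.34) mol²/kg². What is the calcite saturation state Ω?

Ω = 1.11

Ksp = 10^(−6.34) = 4.571×10^-7
Ω = [Ca²⁺][CO3²⁻]/Ksp = (6.29×10^-3)(0.0810×10^-3) / 4.571×10^-7 = 1.11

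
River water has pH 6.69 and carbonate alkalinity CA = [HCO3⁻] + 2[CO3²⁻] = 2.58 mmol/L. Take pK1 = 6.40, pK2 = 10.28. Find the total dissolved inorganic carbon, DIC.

CA = [HCO3⁻] + 2[CO3²⁻] = (α₁ + 2α₂)·DIC
At pH 6.69: [H⁺]/K1 = 10^-0.29 = 0.51286, K2/[H⁺] = 10^-3.59 = 0.00025704
α₁ = 1/(1 + 0.51286 + 0.00025704) = 1/1.5131 = 0.6609; α₂ = α₁·K2/[H⁺] = 0.0001699
α₁ + 2α₂ = 0.6612
DIC = CA / (α₁ + 2α₂) = 2.58 / 0.6612 = 3.90 mmol/L

DIC = 3.90 mmol/L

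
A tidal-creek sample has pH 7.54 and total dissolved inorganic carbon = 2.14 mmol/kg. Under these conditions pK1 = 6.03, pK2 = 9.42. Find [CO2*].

[CO2*] = 0.0633 mmol/kg

α₀ = 1 / (1 + K1/[H⁺] + K1K2/[H⁺]²) = 1 / (1 + 10^+1.51 + 10^-0.37)
   = 1 / (1 + 32.359 + 0.42658) = 1/33.786 = 0.02960
[CO2*] = α₀ × DIC = 0.02960 × 2.14 = 0.0633 mmol/kg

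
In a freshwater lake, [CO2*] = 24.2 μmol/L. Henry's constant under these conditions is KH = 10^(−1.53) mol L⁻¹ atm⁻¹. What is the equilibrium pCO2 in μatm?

KH = 10^(−1.53) = 2.951×10^-2 mol L⁻¹ atm⁻¹
pCO2 = [CO2*]/KH = 24.2×10^-6 / 2.951×10^-2 = 8.20×10^-4 atm = 820 μatm

pCO2 = 820 μatm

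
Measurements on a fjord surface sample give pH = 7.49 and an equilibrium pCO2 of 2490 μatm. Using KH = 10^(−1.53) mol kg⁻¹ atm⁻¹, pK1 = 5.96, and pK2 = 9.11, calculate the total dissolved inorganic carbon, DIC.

[CO2*] = KH · pCO2 = 10^(−1.53) × 2490×10^-6 = 7.349×10^-5 mol/kg
α₀ = 1/(1 + K1/[H⁺] + K1K2/[H⁺]²) = 1/(1 + 10^+1.53 + 10^-0.09) = 0.02801
DIC = [CO2*]/α₀ = 7.349×10^-5 / 0.02801 = 2.62 mmol/kg

DIC = 2.62 mmol/kg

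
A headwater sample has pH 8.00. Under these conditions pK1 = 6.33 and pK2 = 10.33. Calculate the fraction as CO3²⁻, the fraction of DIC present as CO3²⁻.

α₂ = 1 / (1 + [H⁺]/K2 + [H⁺]²/(K1K2)) = 1 / (1 + 10^+2.33 + 10^+0.66)
   = 1 / (1 + 213.80 + 4.5709) = 1/219.37 = 0.004559

α₂ = 0.00456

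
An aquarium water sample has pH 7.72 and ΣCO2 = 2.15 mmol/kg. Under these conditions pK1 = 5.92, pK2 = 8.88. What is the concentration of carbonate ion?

[CO3²⁻] = 0.137 mmol/kg

α₂ = 1 / (1 + [H⁺]/K2 + [H⁺]²/(K1K2)) = 1 / (1 + 10^+1.16 + 10^-0.64)
   = 1 / (1 + 14.454 + 0.22909) = 1/15.683 = 0.06376
[CO3²⁻] = α₂ × DIC = 0.06376 × 2.15 = 0.137 mmol/kg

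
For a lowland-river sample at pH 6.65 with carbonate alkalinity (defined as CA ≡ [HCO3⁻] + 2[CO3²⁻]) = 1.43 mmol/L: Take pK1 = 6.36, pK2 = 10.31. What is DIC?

DIC = 2.16 mmol/L

CA = [HCO3⁻] + 2[CO3²⁻] = (α₁ + 2α₂)·DIC
At pH 6.65: [H⁺]/K1 = 10^-0.29 = 0.51286, K2/[H⁺] = 10^-3.66 = 0.00021878
α₁ = 1/(1 + 0.51286 + 0.00021878) = 1/1.5131 = 0.6609; α₂ = α₁·K2/[H⁺] = 0.0001446
α₁ + 2α₂ = 0.6612
DIC = CA / (α₁ + 2α₂) = 1.43 / 0.6612 = 2.16 mmol/L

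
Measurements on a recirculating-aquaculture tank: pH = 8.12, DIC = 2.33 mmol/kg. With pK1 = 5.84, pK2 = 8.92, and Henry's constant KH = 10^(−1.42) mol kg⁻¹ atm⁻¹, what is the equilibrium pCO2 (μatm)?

α₀ = 1 / (1 + K1/[H⁺] + K1K2/[H⁺]²) = 1 / (1 + 10^+2.28 + 10^+1.48)
   = 1 / (1 + 190.55 + 30.200) = 1/221.75 = 0.004510
[CO2*] = α₀ × DIC = 0.004510 × 2.33 = 0.01051 mmol/kg = 10.51 μmol/kg
pCO2 = [CO2*]/KH = 1.051×10^-5 / 3.802×10^-2 = 276 μatm

pCO2 = 276 μatm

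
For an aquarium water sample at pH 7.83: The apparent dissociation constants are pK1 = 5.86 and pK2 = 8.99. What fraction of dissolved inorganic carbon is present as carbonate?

α₂ = 0.0641

α₂ = 1 / (1 + [H⁺]/K2 + [H⁺]²/(K1K2)) = 1 / (1 + 10^+1.16 + 10^-0.81)
   = 1 / (1 + 14.454 + 0.15488) = 1/15.609 = 0.06406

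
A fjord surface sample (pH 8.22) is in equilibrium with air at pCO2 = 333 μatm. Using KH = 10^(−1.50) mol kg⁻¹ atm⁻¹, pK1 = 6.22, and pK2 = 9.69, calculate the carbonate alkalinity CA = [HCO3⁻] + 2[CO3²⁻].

[CO2*] = KH · pCO2 = 10^(−1.50) × 333×10^-6 = 1.053×10^-5 mol/kg
α₀ = 1/(1 + K1/[H⁺] + K1K2/[H⁺]²) = 1/(1 + 10^+2.00 + 10^+0.53) = 0.009580
DIC = [CO2*]/α₀ = 1.053×10^-5 / 0.009580 = 1.099 mmol/kg
CA = (α₁ + 2α₂)·DIC = (0.9580 + 2×0.03246) × 1.099 = 1.12 mmol/kg

CA = 1.12 mmol/kg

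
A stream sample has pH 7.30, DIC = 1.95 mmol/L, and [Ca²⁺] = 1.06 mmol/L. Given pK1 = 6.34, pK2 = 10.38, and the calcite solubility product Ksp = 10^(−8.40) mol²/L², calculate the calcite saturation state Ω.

Ω = 0.389

α₂ = 1 / (1 + [H⁺]/K2 + [H⁺]²/(K1K2)) = 1 / (1 + 10^+3.08 + 10^+2.12)
   = 1 / (1 + 1202.3 + 131.83) = 1/1335.1 = 0.0007490
[CO3²⁻] = α₂ × DIC = 0.0007490 × 1.95 = 0.001461 mmol/L = 1.461 μmol/L
Ksp = 10^(−8.40) = 3.981×10^-9
Ω = [Ca²⁺][CO3²⁻]/Ksp = (1.06×10^-3)(1.461×10^-6) / 3.981×10^-9 = 0.389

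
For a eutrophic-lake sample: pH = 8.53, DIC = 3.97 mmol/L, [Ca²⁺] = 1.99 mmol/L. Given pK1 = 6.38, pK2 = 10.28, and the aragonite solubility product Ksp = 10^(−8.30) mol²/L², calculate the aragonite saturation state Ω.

Ω = 27.4

α₂ = 1 / (1 + [H⁺]/K2 + [H⁺]²/(K1K2)) = 1 / (1 + 10^+1.75 + 10^-0.40)
   = 1 / (1 + 56.234 + 0.39811) = 1/57.632 = 0.01735
[CO3²⁻] = α₂ × DIC = 0.01735 × 3.97 = 0.06889 mmol/L
Ksp = 10^(−8.30) = 5.012×10^-9
Ω = [Ca²⁺][CO3²⁻]/Ksp = (1.99×10^-3)(6.889×10^-5) / 5.012×10^-9 = 27.4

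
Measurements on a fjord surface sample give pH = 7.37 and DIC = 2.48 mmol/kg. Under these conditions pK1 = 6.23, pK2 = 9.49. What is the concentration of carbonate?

α₂ = 1 / (1 + [H⁺]/K2 + [H⁺]²/(K1K2)) = 1 / (1 + 10^+2.12 + 10^+0.98)
   = 1 / (1 + 131.83 + 9.5499) = 1/142.38 = 0.007024
[CO3²⁻] = α₂ × DIC = 0.007024 × 2.48 = 0.0174 mmol/kg = 17.4 μmol/kg

[CO3²⁻] = 17.4 μmol/kg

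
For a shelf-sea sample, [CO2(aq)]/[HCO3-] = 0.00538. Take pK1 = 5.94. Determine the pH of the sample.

pH = 8.21

From K1 = [H⁺][HCO3-]/[CO2(aq)]:  pH = pK1 − log₁₀([CO2(aq)]/[HCO3-])
log₁₀(0.00538) = -2.269
pH = 5.94 − (-2.269) = 8.21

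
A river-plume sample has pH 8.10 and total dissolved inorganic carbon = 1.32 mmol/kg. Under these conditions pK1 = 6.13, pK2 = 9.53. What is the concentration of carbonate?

α₂ = 1 / (1 + [H⁺]/K2 + [H⁺]²/(K1K2)) = 1 / (1 + 10^+1.43 + 10^-0.54)
   = 1 / (1 + 26.915 + 0.28840) = 1/28.204 = 0.03546
[CO3²⁻] = α₂ × DIC = 0.03546 × 1.32 = 0.0468 mmol/kg

[CO3²⁻] = 0.0468 mmol/kg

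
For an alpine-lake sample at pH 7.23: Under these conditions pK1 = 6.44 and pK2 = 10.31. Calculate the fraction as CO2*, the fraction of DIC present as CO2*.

α₀ = 0.139

α₀ = 1 / (1 + K1/[H⁺] + K1K2/[H⁺]²) = 1 / (1 + 10^+0.79 + 10^-2.29)
   = 1 / (1 + 6.1660 + 0.0051286) = 1/7.1711 = 0.1394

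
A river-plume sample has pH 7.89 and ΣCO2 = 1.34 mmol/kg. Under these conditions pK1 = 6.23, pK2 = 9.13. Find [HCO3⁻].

[HCO3⁻] = 1.24 mmol/kg

α₁ = 1 / (1 + [H⁺]/K1 + K2/[H⁺]) = 1 / (1 + 10^-1.66 + 10^-1.24)
   = 1 / (1 + 0.021878 + 0.057544) = 1/1.0794 = 0.9264
[HCO3⁻] = α₁ × DIC = 0.9264 × 1.34 = 1.24 mmol/kg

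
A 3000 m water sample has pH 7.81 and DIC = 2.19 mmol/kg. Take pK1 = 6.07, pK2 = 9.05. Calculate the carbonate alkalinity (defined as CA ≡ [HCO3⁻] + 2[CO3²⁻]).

CA = 2.27 mmol/kg

CA = [HCO3⁻] + 2[CO3²⁻] = (α₁ + 2α₂)·DIC
At pH 7.81: [H⁺]/K1 = 10^-1.74 = 0.018197, K2/[H⁺] = 10^-1.24 = 0.057544
α₁ = 1/(1 + 0.018197 + 0.057544) = 1/1.0757 = 0.9296; α₂ = α₁·K2/[H⁺] = 0.05349
α₁ + 2α₂ = 1.0366
CA = 1.0366 × 2.19 = 2.27 mmol/kg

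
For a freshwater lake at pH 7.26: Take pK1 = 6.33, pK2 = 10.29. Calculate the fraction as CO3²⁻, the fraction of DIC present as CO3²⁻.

α₂ = 1 / (1 + [H⁺]/K2 + [H⁺]²/(K1K2)) = 1 / (1 + 10^+3.03 + 10^+2.10)
   = 1 / (1 + 1071.5 + 125.89) = 1/1198.4 = 0.0008344

α₂ = 0.000834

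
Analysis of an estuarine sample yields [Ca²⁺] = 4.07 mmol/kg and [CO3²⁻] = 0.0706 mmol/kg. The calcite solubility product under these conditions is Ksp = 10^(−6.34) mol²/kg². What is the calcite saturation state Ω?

Ω = 0.629

Ksp = 10^(−6.34) = 4.571×10^-7
Ω = [Ca²⁺][CO3²⁻]/Ksp = (4.07×10^-3)(0.0706×10^-3) / 4.571×10^-7 = 0.629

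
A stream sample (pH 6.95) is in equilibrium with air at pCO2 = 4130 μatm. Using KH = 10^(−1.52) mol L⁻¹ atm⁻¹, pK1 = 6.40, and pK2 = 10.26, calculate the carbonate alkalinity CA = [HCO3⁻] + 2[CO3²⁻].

CA = 0.443 mmol/L

[CO2*] = KH · pCO2 = 10^(−1.52) × 4130×10^-6 = 1.247×10^-4 mol/L
α₀ = 1/(1 + K1/[H⁺] + K1K2/[H⁺]²) = 1/(1 + 10^+0.55 + 10^-2.76) = 0.2198
DIC = [CO2*]/α₀ = 1.247×10^-4 / 0.2198 = 0.5675 mmol/L
CA = (α₁ + 2α₂)·DIC = (0.7798 + 2×0.0003819) × 0.5675 = 0.443 mmol/L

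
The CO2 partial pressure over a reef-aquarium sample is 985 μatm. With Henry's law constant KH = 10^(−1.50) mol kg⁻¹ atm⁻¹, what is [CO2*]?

[CO2*] = 31.1 μmol/kg

KH = 10^(−1.50) = 3.162×10^-2 mol kg⁻¹ atm⁻¹
[CO2*] = KH · pCO2 = 3.162×10^-2 × 985×10^-6 atm = 3.11×10^-5 mol/kg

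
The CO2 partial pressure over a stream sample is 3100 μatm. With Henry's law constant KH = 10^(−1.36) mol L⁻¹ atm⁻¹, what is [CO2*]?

[CO2*] = 135 μmol/L

KH = 10^(−1.36) = 4.365×10^-2 mol L⁻¹ atm⁻¹
[CO2*] = KH · pCO2 = 4.365×10^-2 × 3100×10^-6 atm = 1.35×10^-4 mol/L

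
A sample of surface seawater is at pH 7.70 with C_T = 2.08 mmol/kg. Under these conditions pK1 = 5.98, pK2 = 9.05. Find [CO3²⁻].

α₂ = 1 / (1 + [H⁺]/K2 + [H⁺]²/(K1K2)) = 1 / (1 + 10^+1.35 + 10^-0.37)
   = 1 / (1 + 22.387 + 0.42658) = 1/23.814 = 0.04199
[CO3²⁻] = α₂ × DIC = 0.04199 × 2.08 = 0.0873 mmol/kg

[CO3²⁻] = 0.0873 mmol/kg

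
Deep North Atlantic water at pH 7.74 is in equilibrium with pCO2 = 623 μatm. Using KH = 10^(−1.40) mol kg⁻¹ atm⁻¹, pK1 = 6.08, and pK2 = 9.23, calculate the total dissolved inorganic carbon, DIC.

[CO2*] = KH · pCO2 = 10^(−1.40) × 623×10^-6 = 2.480×10^-5 mol/kg
α₀ = 1/(1 + K1/[H⁺] + K1K2/[H⁺]²) = 1/(1 + 10^+1.66 + 10^+0.17) = 0.02075
DIC = [CO2*]/α₀ = 2.480×10^-5 / 0.02075 = 1.20 mmol/kg

DIC = 1.20 mmol/kg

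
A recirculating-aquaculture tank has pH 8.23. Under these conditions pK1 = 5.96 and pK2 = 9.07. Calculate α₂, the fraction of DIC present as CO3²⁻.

α₂ = 0.126

α₂ = 1 / (1 + [H⁺]/K2 + [H⁺]²/(K1K2)) = 1 / (1 + 10^+0.84 + 10^-1.43)
   = 1 / (1 + 6.9183 + 0.037154) = 1/7.9555 = 0.1257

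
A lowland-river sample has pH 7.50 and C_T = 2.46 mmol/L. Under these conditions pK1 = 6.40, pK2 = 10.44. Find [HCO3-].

α₁ = 1 / (1 + [H⁺]/K1 + K2/[H⁺]) = 1 / (1 + 10^-1.10 + 10^-2.94)
   = 1 / (1 + 0.079433 + 0.0011482) = 1/1.0806 = 0.9254
[HCO3⁻] = α₁ × DIC = 0.9254 × 2.46 = 2.28 mmol/L

[HCO3⁻] = 2.28 mmol/L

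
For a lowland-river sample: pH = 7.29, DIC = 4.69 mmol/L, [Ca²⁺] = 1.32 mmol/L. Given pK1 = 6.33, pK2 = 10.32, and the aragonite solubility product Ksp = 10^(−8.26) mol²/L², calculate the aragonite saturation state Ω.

α₂ = 1 / (1 + [H⁺]/K2 + [H⁺]²/(K1K2)) = 1 / (1 + 10^+3.03 + 10^+2.07)
   = 1 / (1 + 1071.5 + 117.49) = 1/1190.0 = 0.0008403
[CO3²⁻] = α₂ × DIC = 0.0008403 × 4.69 = 0.003941 mmol/L = 3.941 μmol/L
Ksp = 10^(−8.26) = 5.495×10^-9
Ω = [Ca²⁺][CO3²⁻]/Ksp = (1.32×10^-3)(3.941×10^-6) / 5.495×10^-9 = 0.947

Ω = 0.947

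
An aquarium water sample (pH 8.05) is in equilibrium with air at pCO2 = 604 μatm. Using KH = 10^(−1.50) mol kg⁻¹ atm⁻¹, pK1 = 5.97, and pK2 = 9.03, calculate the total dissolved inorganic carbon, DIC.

DIC = 2.56 mmol/kg

[CO2*] = KH · pCO2 = 10^(−1.50) × 604×10^-6 = 1.910×10^-5 mol/kg
α₀ = 1/(1 + K1/[H⁺] + K1K2/[H⁺]²) = 1/(1 + 10^+2.08 + 10^+1.10) = 0.007473
DIC = [CO2*]/α₀ = 1.910×10^-5 / 0.007473 = 2.56 mmol/kg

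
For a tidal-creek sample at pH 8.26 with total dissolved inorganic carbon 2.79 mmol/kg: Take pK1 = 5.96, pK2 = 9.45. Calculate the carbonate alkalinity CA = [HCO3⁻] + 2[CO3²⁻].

CA = [HCO3⁻] + 2[CO3²⁻] = (α₁ + 2α₂)·DIC
At pH 8.26: [H⁺]/K1 = 10^-2.30 = 0.0050119, K2/[H⁺] = 10^-1.19 = 0.064565
α₁ = 1/(1 + 0.0050119 + 0.064565) = 1/1.0696 = 0.9349; α₂ = α₁·K2/[H⁺] = 0.06037
α₁ + 2α₂ = 1.0557
CA = 1.0557 × 2.79 = 2.95 mmol/kg

CA = 2.95 mmol/kg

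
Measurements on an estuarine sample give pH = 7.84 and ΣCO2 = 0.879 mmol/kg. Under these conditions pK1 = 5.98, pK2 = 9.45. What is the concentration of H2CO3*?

α₀ = 1 / (1 + K1/[H⁺] + K1K2/[H⁺]²) = 1 / (1 + 10^+1.86 + 10^+0.25)
   = 1 / (1 + 72.444 + 1.7783) = 1/75.222 = 0.01329
[CO2*] = α₀ × DIC = 0.01329 × 0.879 = 0.0117 mmol/kg = 11.7 μmol/kg

[CO2*] = 11.7 μmol/kg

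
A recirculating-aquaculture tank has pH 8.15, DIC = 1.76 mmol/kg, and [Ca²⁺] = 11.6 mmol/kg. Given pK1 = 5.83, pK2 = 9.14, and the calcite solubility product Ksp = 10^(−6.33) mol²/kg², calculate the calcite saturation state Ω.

Ω = 4.03

α₂ = 1 / (1 + [H⁺]/K2 + [H⁺]²/(K1K2)) = 1 / (1 + 10^+0.99 + 10^-1.33)
   = 1 / (1 + 9.7724 + 0.046774) = 1/10.819 = 0.09243
[CO3²⁻] = α₂ × DIC = 0.09243 × 1.76 = 0.1627 mmol/kg
Ksp = 10^(−6.33) = 4.677×10^-7
Ω = [Ca²⁺][CO3²⁻]/Ksp = (11.6×10^-3)(1.627×10^-4) / 4.677×10^-7 = 4.03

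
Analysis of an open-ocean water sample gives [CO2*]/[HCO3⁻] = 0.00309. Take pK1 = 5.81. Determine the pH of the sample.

From K1 = [H⁺][HCO3⁻]/[CO2*]:  pH = pK1 − log₁₀([CO2*]/[HCO3⁻])
log₁₀(0.00309) = -2.510
pH = 5.81 − (-2.510) = 8.32

pH = 8.32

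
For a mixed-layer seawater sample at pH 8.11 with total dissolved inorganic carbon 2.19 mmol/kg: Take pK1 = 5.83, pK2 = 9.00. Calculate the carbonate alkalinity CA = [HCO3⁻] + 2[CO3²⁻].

CA = 2.43 mmol/kg

CA = [HCO3⁻] + 2[CO3²⁻] = (α₁ + 2α₂)·DIC
At pH 8.11: [H⁺]/K1 = 10^-2.28 = 0.0052481, K2/[H⁺] = 10^-0.89 = 0.12882
α₁ = 1/(1 + 0.0052481 + 0.12882) = 1/1.1341 = 0.8818; α₂ = α₁·K2/[H⁺] = 0.1136
α₁ + 2α₂ = 1.1090
CA = 1.1090 × 2.19 = 2.43 mmol/kg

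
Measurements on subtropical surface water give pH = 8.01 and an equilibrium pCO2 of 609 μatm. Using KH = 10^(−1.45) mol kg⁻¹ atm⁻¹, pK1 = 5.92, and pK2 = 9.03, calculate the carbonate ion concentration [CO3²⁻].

[CO3²⁻] = 0.254 mmol/kg

[CO2*] = KH · pCO2 = 10^(−1.45) × 609×10^-6 = 2.161×10^-5 mol/kg
α₀ = 1/(1 + K1/[H⁺] + K1K2/[H⁺]²) = 1/(1 + 10^+2.09 + 10^+1.07) = 0.007365
DIC = [CO2*]/α₀ = 2.161×10^-5 / 0.007365 = 2.934 mmol/kg
[CO3²⁻] = α₂·DIC; α₂ = 0.08653, so [CO3²⁻] = 0.08653 × 2.934 = 0.254 mmol/kg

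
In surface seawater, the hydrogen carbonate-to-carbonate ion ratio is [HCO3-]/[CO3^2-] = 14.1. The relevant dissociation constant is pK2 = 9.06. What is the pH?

From K2 = [H⁺][CO3^2-]/[HCO3-]:  pH = pK2 − log₁₀([HCO3-]/[CO3^2-])
log₁₀(14.1) = +1.149
pH = 9.06 − (+1.149) = 7.91

pH = 7.91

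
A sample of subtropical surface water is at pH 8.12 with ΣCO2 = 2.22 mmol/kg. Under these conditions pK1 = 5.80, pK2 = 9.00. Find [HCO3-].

[HCO3⁻] = 1.95 mmol/kg

α₁ = 1 / (1 + [H⁺]/K1 + K2/[H⁺]) = 1 / (1 + 10^-2.32 + 10^-0.88)
   = 1 / (1 + 0.0047863 + 0.13183) = 1/1.1366 = 0.8798
[HCO3⁻] = α₁ × DIC = 0.8798 × 2.22 = 1.95 mmol/kg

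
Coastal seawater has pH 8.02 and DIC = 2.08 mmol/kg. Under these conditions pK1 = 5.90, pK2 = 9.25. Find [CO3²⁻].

[CO3²⁻] = 0.115 mmol/kg

α₂ = 1 / (1 + [H⁺]/K2 + [H⁺]²/(K1K2)) = 1 / (1 + 10^+1.23 + 10^-0.89)
   = 1 / (1 + 16.982 + 0.12882) = 1/18.111 = 0.05521
[CO3²⁻] = α₂ × DIC = 0.05521 × 2.08 = 0.115 mmol/kg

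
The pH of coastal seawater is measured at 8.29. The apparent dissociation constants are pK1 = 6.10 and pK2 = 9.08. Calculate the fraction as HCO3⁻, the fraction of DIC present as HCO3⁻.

α₁ = 0.856

α₁ = 1 / (1 + [H⁺]/K1 + K2/[H⁺]) = 1 / (1 + 10^-2.19 + 10^-0.79)
   = 1 / (1 + 0.0064565 + 0.16218) = 1/1.1686 = 0.8557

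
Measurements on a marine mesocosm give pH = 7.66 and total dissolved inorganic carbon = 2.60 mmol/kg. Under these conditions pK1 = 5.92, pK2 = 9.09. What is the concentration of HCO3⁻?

α₁ = 1 / (1 + [H⁺]/K1 + K2/[H⁺]) = 1 / (1 + 10^-1.74 + 10^-1.43)
   = 1 / (1 + 0.018197 + 0.037154) = 1/1.0554 = 0.9476
[HCO3⁻] = α₁ × DIC = 0.9476 × 2.60 = 2.46 mmol/kg

[HCO3⁻] = 2.46 mmol/kg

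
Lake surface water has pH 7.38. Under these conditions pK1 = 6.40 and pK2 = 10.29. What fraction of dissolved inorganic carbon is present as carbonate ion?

α₂ = 1 / (1 + [H⁺]/K2 + [H⁺]²/(K1K2)) = 1 / (1 + 10^+2.91 + 10^+1.93)
   = 1 / (1 + 812.83 + 85.114) = 1/898.94 = 0.001112

α₂ = 0.00111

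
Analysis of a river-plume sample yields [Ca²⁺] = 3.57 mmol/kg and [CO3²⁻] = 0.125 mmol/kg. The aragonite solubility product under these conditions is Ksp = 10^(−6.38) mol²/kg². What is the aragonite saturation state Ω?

Ksp = 10^(−6.38) = 4.169×10^-7
Ω = [Ca²⁺][CO3²⁻]/Ksp = (3.57×10^-3)(0.125×10^-3) / 4.169×10^-7 = 1.07

Ω = 1.07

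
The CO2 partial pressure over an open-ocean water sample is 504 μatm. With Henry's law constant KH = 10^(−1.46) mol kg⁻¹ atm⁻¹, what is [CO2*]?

KH = 10^(−1.46) = 3.467×10^-2 mol kg⁻¹ atm⁻¹
[CO2*] = KH · pCO2 = 3.467×10^-2 × 504×10^-6 atm = 1.75×10^-5 mol/kg

[CO2*] = 17.5 μmol/kg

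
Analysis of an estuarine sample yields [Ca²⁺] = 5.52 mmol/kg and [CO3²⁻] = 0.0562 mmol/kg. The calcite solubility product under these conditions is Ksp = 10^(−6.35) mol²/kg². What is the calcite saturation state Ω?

Ksp = 10^(−6.35) = 4.467×10^-7
Ω = [Ca²⁺][CO3²⁻]/Ksp = (5.52×10^-3)(0.0562×10^-3) / 4.467×10^-7 = 0.695

Ω = 0.695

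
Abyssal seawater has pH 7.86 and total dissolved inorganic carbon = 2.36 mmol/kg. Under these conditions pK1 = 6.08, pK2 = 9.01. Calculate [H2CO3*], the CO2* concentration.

[CO2*] = 0.0360 mmol/kg

α₀ = 1 / (1 + K1/[H⁺] + K1K2/[H⁺]²) = 1 / (1 + 10^+1.78 + 10^+0.63)
   = 1 / (1 + 60.256 + 4.2658) = 1/65.522 = 0.01526
[CO2*] = α₀ × DIC = 0.01526 × 2.36 = 0.0360 mmol/kg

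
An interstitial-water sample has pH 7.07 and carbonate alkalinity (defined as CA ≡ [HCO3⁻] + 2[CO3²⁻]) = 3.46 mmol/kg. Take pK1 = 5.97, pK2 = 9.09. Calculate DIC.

DIC = 3.70 mmol/kg

CA = [HCO3⁻] + 2[CO3²⁻] = (α₁ + 2α₂)·DIC
At pH 7.07: [H⁺]/K1 = 10^-1.10 = 0.079433, K2/[H⁺] = 10^-2.02 = 0.0095499
α₁ = 1/(1 + 0.079433 + 0.0095499) = 1/1.0890 = 0.9183; α₂ = α₁·K2/[H⁺] = 0.008770
α₁ + 2α₂ = 0.9358
DIC = CA / (α₁ + 2α₂) = 3.46 / 0.9358 = 3.70 mmol/kg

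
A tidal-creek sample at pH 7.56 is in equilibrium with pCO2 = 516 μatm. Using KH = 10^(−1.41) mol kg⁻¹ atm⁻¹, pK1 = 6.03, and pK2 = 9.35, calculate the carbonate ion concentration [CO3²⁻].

[CO3²⁻] = 11.0 μmol/kg

[CO2*] = KH · pCO2 = 10^(−1.41) × 516×10^-6 = 2.007×10^-5 mol/kg
α₀ = 1/(1 + K1/[H⁺] + K1K2/[H⁺]²) = 1/(1 + 10^+1.53 + 10^-0.26) = 0.02822
DIC = [CO2*]/α₀ = 2.007×10^-5 / 0.02822 = 0.7113 mmol/kg
[CO3²⁻] = α₂·DIC; α₂ = 0.01551, so [CO3²⁻] = 0.01551 × 0.7113 = 0.0110 mmol/kg = 11.0 μmol/kg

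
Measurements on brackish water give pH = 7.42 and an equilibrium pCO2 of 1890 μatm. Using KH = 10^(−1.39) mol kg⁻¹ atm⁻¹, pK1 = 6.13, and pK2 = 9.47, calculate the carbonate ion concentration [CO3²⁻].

[CO2*] = KH · pCO2 = 10^(−1.39) × 1890×10^-6 = 7.699×10^-5 mol/kg
α₀ = 1/(1 + K1/[H⁺] + K1K2/[H⁺]²) = 1/(1 + 10^+1.29 + 10^-0.76) = 0.04837
DIC = [CO2*]/α₀ = 7.699×10^-5 / 0.04837 = 1.592 mmol/kg
[CO3²⁻] = α₂·DIC; α₂ = 0.008406, so [CO3²⁻] = 0.008406 × 1.592 = 0.0134 mmol/kg = 13.4 μmol/kg

[CO3²⁻] = 13.4 μmol/kg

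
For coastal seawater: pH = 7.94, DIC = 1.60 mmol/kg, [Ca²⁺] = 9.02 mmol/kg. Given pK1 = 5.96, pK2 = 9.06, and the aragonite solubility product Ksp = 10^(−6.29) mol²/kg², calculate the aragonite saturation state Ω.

Ω = 1.97

α₂ = 1 / (1 + [H⁺]/K2 + [H⁺]²/(K1K2)) = 1 / (1 + 10^+1.12 + 10^-0.86)
   = 1 / (1 + 13.183 + 0.13804) = 1/14.321 = 0.06983
[CO3²⁻] = α₂ × DIC = 0.06983 × 1.60 = 0.1117 mmol/kg
Ksp = 10^(−6.29) = 5.129×10^-7
Ω = [Ca²⁺][CO3²⁻]/Ksp = (9.02×10^-3)(1.117×10^-4) / 5.129×10^-7 = 1.97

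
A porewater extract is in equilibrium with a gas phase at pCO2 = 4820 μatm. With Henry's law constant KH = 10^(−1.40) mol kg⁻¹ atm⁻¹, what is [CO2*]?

[CO2*] = 192 μmol/kg

KH = 10^(−1.40) = 3.981×10^-2 mol kg⁻¹ atm⁻¹
[CO2*] = KH · pCO2 = 3.981×10^-2 × 4820×10^-6 atm = 1.92×10^-4 mol/kg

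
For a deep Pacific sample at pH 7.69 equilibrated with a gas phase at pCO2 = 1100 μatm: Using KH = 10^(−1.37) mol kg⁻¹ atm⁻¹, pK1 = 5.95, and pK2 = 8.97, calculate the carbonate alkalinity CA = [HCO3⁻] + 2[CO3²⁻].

[CO2*] = KH · pCO2 = 10^(−1.37) × 1100×10^-6 = 4.692×10^-5 mol/kg
α₀ = 1/(1 + K1/[H⁺] + K1K2/[H⁺]²) = 1/(1 + 10^+1.74 + 10^+0.46) = 0.01700
DIC = [CO2*]/α₀ = 4.692×10^-5 / 0.01700 = 2.761 mmol/kg
CA = (α₁ + 2α₂)·DIC = (0.9340 + 2×0.04902) × 2.761 = 2.85 mmol/kg

CA = 2.85 mmol/kg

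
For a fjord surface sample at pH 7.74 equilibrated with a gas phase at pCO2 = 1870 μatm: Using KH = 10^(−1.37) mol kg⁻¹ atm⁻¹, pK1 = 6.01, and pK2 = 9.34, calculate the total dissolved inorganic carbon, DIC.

[CO2*] = KH · pCO2 = 10^(−1.37) × 1870×10^-6 = 7.977×10^-5 mol/kg
α₀ = 1/(1 + K1/[H⁺] + K1K2/[H⁺]²) = 1/(1 + 10^+1.73 + 10^+0.13) = 0.01784
DIC = [CO2*]/α₀ = 7.977×10^-5 / 0.01784 = 4.47 mmol/kg

DIC = 4.47 mmol/kg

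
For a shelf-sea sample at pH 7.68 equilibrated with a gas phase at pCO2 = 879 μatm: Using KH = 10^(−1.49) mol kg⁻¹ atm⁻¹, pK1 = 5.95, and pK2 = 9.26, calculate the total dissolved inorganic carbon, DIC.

DIC = 1.60 mmol/kg

[CO2*] = KH · pCO2 = 10^(−1.49) × 879×10^-6 = 2.844×10^-5 mol/kg
α₀ = 1/(1 + K1/[H⁺] + K1K2/[H⁺]²) = 1/(1 + 10^+1.73 + 10^+0.15) = 0.01782
DIC = [CO2*]/α₀ = 2.844×10^-5 / 0.01782 = 1.60 mmol/kg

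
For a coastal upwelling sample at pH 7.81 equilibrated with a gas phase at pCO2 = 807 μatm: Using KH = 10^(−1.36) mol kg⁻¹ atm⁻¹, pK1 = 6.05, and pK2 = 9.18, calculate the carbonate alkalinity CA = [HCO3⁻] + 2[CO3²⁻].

[CO2*] = KH · pCO2 = 10^(−1.36) × 807×10^-6 = 3.523×10^-5 mol/kg
α₀ = 1/(1 + K1/[H⁺] + K1K2/[H⁺]²) = 1/(1 + 10^+1.76 + 10^+0.39) = 0.01639
DIC = [CO2*]/α₀ = 3.523×10^-5 / 0.01639 = 2.149 mmol/kg
CA = (α₁ + 2α₂)·DIC = (0.9434 + 2×0.04024) × 2.149 = 2.20 mmol/kg

CA = 2.20 mmol/kg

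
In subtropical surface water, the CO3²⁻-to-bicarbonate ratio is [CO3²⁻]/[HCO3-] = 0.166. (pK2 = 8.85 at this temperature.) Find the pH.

From K2 = [H⁺][CO3²⁻]/[HCO3-]:  pH = pK2 + log₁₀([CO3²⁻]/[HCO3-])
log₁₀(0.166) = -0.780
pH = 8.85 + (-0.780) = 8.07

pH = 8.07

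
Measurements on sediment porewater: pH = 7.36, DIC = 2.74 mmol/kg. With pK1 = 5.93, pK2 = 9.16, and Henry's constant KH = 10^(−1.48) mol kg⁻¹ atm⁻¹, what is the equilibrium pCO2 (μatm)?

α₀ = 1 / (1 + K1/[H⁺] + K1K2/[H⁺]²) = 1 / (1 + 10^+1.43 + 10^-0.37)
   = 1 / (1 + 26.915 + 0.42658) = 1/28.342 = 0.03528
[CO2*] = α₀ × DIC = 0.03528 × 2.74 = 0.09668 mmol/kg
pCO2 = [CO2*]/KH = 9.668×10^-5 / 3.311×10^-2 = 2920 μatm

pCO2 = 2920 μatm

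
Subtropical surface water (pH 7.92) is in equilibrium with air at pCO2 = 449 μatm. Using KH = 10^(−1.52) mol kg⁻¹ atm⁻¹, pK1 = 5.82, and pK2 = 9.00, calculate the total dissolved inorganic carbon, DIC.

DIC = 1.86 mmol/kg

[CO2*] = KH · pCO2 = 10^(−1.52) × 449×10^-6 = 1.356×10^-5 mol/kg
α₀ = 1/(1 + K1/[H⁺] + K1K2/[H⁺]²) = 1/(1 + 10^+2.10 + 10^+1.02) = 0.007280
DIC = [CO2*]/α₀ = 1.356×10^-5 / 0.007280 = 1.86 mmol/kg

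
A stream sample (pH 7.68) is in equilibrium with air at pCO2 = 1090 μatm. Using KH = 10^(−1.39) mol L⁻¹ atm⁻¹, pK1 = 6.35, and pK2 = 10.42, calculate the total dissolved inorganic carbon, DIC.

[CO2*] = KH · pCO2 = 10^(−1.39) × 1090×10^-6 = 4.440×10^-5 mol/L
α₀ = 1/(1 + K1/[H⁺] + K1K2/[H⁺]²) = 1/(1 + 10^+1.33 + 10^-1.41) = 0.04461
DIC = [CO2*]/α₀ = 4.440×10^-5 / 0.04461 = 0.995 mmol/L

DIC = 0.995 mmol/L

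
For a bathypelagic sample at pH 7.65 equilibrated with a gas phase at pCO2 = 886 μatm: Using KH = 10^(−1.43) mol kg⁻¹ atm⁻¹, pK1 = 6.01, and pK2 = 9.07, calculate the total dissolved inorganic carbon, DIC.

DIC = 1.52 mmol/kg

[CO2*] = KH · pCO2 = 10^(−1.43) × 886×10^-6 = 3.292×10^-5 mol/kg
α₀ = 1/(1 + K1/[H⁺] + K1K2/[H⁺]²) = 1/(1 + 10^+1.64 + 10^+0.22) = 0.02159
DIC = [CO2*]/α₀ = 3.292×10^-5 / 0.02159 = 1.52 mmol/kg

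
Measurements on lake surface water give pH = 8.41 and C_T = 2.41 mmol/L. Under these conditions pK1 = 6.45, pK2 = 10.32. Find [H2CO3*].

α₀ = 1 / (1 + K1/[H⁺] + K1K2/[H⁺]²) = 1 / (1 + 10^+1.96 + 10^+0.05)
   = 1 / (1 + 91.201 + 1.1220) = 1/93.323 = 0.01072
[CO2*] = α₀ × DIC = 0.01072 × 2.41 = 0.0258 mmol/L

[CO2*] = 0.0258 mmol/L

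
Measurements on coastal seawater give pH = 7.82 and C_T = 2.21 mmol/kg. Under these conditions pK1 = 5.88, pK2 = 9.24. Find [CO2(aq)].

[CO2*] = 0.0242 mmol/kg

α₀ = 1 / (1 + K1/[H⁺] + K1K2/[H⁺]²) = 1 / (1 + 10^+1.94 + 10^+0.52)
   = 1 / (1 + 87.096 + 3.3113) = 1/91.408 = 0.01094
[CO2*] = α₀ × DIC = 0.01094 × 2.21 = 0.0242 mmol/kg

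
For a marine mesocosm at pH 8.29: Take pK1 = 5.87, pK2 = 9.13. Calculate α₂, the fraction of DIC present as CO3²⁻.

α₂ = 0.126

α₂ = 1 / (1 + [H⁺]/K2 + [H⁺]²/(K1K2)) = 1 / (1 + 10^+0.84 + 10^-1.58)
   = 1 / (1 + 6.9183 + 0.026303) = 1/7.9446 = 0.1259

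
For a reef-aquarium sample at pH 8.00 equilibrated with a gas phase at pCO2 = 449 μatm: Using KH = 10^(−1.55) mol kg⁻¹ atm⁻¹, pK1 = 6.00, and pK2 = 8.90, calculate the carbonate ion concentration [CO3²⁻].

[CO2*] = KH · pCO2 = 10^(−1.55) × 449×10^-6 = 1.265×10^-5 mol/kg
α₀ = 1/(1 + K1/[H⁺] + K1K2/[H⁺]²) = 1/(1 + 10^+2.00 + 10^+1.10) = 0.008804
DIC = [CO2*]/α₀ = 1.265×10^-5 / 0.008804 = 1.437 mmol/kg
[CO3²⁻] = α₂·DIC; α₂ = 0.1108, so [CO3²⁻] = 0.1108 × 1.437 = 0.159 mmol/kg

[CO3²⁻] = 0.159 mmol/kg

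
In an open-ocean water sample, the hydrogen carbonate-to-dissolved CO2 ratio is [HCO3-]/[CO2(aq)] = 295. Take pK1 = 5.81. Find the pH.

pH = 8.28

From K1 = [H⁺][HCO3-]/[CO2(aq)]:  pH = pK1 + log₁₀([HCO3-]/[CO2(aq)])
log₁₀(295) = +2.470
pH = 5.81 + (+2.470) = 8.28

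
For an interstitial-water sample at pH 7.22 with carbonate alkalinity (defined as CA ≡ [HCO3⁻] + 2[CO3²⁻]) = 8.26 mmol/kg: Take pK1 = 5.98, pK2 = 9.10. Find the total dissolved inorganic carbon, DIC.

DIC = 8.62 mmol/kg

CA = [HCO3⁻] + 2[CO3²⁻] = (α₁ + 2α₂)·DIC
At pH 7.22: [H⁺]/K1 = 10^-1.24 = 0.057544, K2/[H⁺] = 10^-1.88 = 0.013183
α₁ = 1/(1 + 0.057544 + 0.013183) = 1/1.0707 = 0.9339; α₂ = α₁·K2/[H⁺] = 0.01231
α₁ + 2α₂ = 0.9586
DIC = CA / (α₁ + 2α₂) = 8.26 / 0.9586 = 8.62 mmol/kg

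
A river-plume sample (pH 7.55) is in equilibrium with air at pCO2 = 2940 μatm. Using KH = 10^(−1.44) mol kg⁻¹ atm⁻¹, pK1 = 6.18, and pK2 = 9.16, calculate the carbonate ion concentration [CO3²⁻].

[CO3²⁻] = 0.0614 mmol/kg

[CO2*] = KH · pCO2 = 10^(−1.44) × 2940×10^-6 = 1.067×10^-4 mol/kg
α₀ = 1/(1 + K1/[H⁺] + K1K2/[H⁺]²) = 1/(1 + 10^+1.37 + 10^-0.24) = 0.03997
DIC = [CO2*]/α₀ = 1.067×10^-4 / 0.03997 = 2.671 mmol/kg
[CO3²⁻] = α₂·DIC; α₂ = 0.02300, so [CO3²⁻] = 0.02300 × 2.671 = 0.0614 mmol/kg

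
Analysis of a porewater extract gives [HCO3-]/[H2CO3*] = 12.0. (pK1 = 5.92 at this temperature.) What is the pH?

pH = 7.00

From K1 = [H⁺][HCO3-]/[H2CO3*]:  pH = pK1 + log₁₀([HCO3-]/[H2CO3*])
log₁₀(12.0) = +1.079
pH = 5.92 + (+1.079) = 7.00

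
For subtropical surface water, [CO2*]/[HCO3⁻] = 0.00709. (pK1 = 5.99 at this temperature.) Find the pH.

From K1 = [H⁺][HCO3⁻]/[CO2*]:  pH = pK1 − log₁₀([CO2*]/[HCO3⁻])
log₁₀(0.00709) = -2.149
pH = 5.99 − (-2.149) = 8.14

pH = 8.14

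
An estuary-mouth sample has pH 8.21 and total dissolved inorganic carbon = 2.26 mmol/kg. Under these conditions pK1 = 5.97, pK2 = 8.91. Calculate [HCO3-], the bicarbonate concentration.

α₁ = 1 / (1 + [H⁺]/K1 + K2/[H⁺]) = 1 / (1 + 10^-2.24 + 10^-0.70)
   = 1 / (1 + 0.0057544 + 0.19953) = 1/1.2053 = 0.8297
[HCO3⁻] = α₁ × DIC = 0.8297 × 2.26 = 1.88 mmol/kg

[HCO3⁻] = 1.88 mmol/kg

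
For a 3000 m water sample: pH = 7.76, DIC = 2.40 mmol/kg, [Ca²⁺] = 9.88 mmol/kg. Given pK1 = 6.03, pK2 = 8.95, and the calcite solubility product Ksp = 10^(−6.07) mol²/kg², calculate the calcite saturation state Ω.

α₂ = 1 / (1 + [H⁺]/K2 + [H⁺]²/(K1K2)) = 1 / (1 + 10^+1.19 + 10^-0.54)
   = 1 / (1 + 15.488 + 0.28840) = 1/16.777 = 0.05961
[CO3²⁻] = α₂ × DIC = 0.05961 × 2.40 = 0.1431 mmol/kg
Ksp = 10^(−6.07) = 8.511×10^-7
Ω = [Ca²⁺][CO3²⁻]/Ksp = (9.88×10^-3)(1.431×10^-4) / 8.511×10^-7 = 1.66

Ω = 1.66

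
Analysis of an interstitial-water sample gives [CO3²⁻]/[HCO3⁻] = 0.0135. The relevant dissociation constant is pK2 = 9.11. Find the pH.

pH = 7.24

From K2 = [H⁺][CO3²⁻]/[HCO3⁻]:  pH = pK2 + log₁₀([CO3²⁻]/[HCO3⁻])
log₁₀(0.0135) = -1.870
pH = 9.11 + (-1.870) = 7.24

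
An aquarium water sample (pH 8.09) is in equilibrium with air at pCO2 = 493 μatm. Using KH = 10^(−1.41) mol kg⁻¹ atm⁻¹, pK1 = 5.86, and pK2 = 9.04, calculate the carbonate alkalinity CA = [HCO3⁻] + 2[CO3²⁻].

[CO2*] = KH · pCO2 = 10^(−1.41) × 493×10^-6 = 1.918×10^-5 mol/kg
α₀ = 1/(1 + K1/[H⁺] + K1K2/[H⁺]²) = 1/(1 + 10^+2.23 + 10^+1.28) = 0.005267
DIC = [CO2*]/α₀ = 1.918×10^-5 / 0.005267 = 3.642 mmol/kg
CA = (α₁ + 2α₂)·DIC = (0.8944 + 2×0.1004) × 3.642 = 3.99 mmol/kg

CA = 3.99 mmol/kg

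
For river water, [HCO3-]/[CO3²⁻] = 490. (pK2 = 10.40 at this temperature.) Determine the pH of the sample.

pH = 7.71

From K2 = [H⁺][CO3²⁻]/[HCO3-]:  pH = pK2 − log₁₀([HCO3-]/[CO3²⁻])
log₁₀(490) = +2.690
pH = 10.40 − (+2.690) = 7.71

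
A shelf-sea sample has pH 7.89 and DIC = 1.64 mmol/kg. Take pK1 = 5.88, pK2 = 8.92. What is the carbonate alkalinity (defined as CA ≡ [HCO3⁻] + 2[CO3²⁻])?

CA = 1.76 mmol/kg

CA = [HCO3⁻] + 2[CO3²⁻] = (α₁ + 2α₂)·DIC
At pH 7.89: [H⁺]/K1 = 10^-2.01 = 0.0097724, K2/[H⁺] = 10^-1.03 = 0.093325
α₁ = 1/(1 + 0.0097724 + 0.093325) = 1/1.1031 = 0.9065; α₂ = α₁·K2/[H⁺] = 0.08460
α₁ + 2α₂ = 1.0757
CA = 1.0757 × 1.64 = 1.76 mmol/kg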